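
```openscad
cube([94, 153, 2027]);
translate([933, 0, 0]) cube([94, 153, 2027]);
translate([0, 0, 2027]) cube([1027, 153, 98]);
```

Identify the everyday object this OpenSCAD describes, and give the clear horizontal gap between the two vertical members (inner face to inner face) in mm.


A door frame. The clear opening width is 839 mm.

Two 2027 mm tall posts with a header on top — a door frame. The left jamb is 94 mm wide at x = 0; the right jamb starts at x = 933. The clear opening is 933 − 94 = 839 mm.


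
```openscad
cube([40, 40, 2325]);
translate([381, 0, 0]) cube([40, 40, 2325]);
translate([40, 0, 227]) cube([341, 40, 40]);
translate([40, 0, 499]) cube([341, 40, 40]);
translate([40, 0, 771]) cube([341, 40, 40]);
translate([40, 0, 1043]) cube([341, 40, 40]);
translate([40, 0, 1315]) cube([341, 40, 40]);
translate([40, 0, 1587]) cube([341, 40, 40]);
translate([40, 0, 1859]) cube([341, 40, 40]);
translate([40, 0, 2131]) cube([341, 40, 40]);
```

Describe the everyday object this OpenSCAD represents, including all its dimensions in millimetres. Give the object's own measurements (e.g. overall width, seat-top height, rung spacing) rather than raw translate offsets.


A straight ladder. Two 40×40 mm vertical rails, 2325 mm tall, stand 421 mm apart (outside-to-outside) with their front faces coplanar on the −y side. 8 rungs, each 40 mm deep and 40 mm tall, span between the inner faces of the rails, front faces flush with the rails. The lowest rung's underside is at z = 227 mm and rungs are spaced 272 mm apart (underside to underside).


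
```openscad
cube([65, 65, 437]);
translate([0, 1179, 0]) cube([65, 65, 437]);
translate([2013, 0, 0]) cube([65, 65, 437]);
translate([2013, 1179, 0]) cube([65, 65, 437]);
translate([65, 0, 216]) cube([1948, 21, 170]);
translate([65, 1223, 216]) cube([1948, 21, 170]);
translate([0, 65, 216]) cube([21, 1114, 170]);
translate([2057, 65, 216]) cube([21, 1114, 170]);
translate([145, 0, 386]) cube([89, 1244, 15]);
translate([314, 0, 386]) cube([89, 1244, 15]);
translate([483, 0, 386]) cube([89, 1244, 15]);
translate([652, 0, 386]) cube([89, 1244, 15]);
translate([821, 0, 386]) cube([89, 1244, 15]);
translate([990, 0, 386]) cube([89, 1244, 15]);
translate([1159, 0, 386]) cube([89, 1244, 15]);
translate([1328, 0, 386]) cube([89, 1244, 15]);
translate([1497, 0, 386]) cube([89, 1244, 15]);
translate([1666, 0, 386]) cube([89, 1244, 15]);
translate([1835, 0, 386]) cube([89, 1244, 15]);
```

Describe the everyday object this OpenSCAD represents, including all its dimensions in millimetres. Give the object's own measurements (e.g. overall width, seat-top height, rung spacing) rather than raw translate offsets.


A bed frame 2078 mm long (x) by 1244 mm wide (y). Four 65×65 mm corner posts, 437 mm tall, at the corners of the footprint. Four rails of 21 mm thickness and 170 mm height run between adjacent posts with their undersides at z = 216 mm, their outer faces flush with the outside of the frame (the two x-running rails run between the posts' inner faces; the two y-running rails run between the posts' inner faces). 11 slats, each 89 mm wide (x) and 15 mm thick, lie across the top of the two x-running rails, running the full 1244 mm width of the frame in y; along x they sit between the end posts with a 80 mm gap after the −x posts and between neighbouring slats, leaving 89 mm before the +x posts.


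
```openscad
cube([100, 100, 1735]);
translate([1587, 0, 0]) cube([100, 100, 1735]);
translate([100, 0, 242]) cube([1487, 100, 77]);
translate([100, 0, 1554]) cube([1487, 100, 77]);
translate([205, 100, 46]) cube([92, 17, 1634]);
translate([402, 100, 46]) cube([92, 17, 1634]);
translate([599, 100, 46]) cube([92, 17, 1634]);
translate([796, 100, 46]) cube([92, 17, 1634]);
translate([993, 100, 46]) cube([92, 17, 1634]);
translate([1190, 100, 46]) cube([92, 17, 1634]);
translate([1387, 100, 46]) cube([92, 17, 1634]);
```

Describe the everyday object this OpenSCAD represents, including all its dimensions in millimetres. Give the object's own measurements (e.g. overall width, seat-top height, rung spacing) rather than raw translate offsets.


A fence section. Two 100×100 mm posts, 1735 mm tall, stand on the floor with a clear span of 1487 mm between their inner faces. Two horizontal rails of 100×77 mm section span the gap between the posts with their undersides at z = 242 mm and z = 1554 mm, flush with the posts' −y face. 7 pickets, each 92 mm wide, 17 mm thick and 1634 mm tall, are fixed to the +y face of the rails with their bottoms at z = 46 mm, spaced across the span with a 105 mm gap after the −x post and between neighbouring pickets, with 108 mm left before the +x post.


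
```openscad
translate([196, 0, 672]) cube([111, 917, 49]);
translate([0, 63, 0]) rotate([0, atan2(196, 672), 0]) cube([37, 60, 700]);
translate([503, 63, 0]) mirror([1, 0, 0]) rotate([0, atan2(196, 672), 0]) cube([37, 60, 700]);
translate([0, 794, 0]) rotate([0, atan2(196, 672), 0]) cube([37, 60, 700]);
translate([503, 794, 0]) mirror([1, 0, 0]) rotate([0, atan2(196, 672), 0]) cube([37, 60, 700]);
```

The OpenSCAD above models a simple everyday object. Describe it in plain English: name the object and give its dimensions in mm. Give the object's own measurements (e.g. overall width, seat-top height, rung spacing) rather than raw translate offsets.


A sawhorse. A 111×917×49 mm beam (x, y, z) sits on two A-frame leg pairs. Each pair is two raked legs of 37×60 mm section (60 mm along y) splaying symmetrically in x. Each leg rises 672 mm vertically over 196 mm of horizontal reach and is 700 mm long along its own axis. Every leg's outer bottom edge rests on the floor and its outer top edge meets a bottom edge of the beam — the left legs (tilting toward +x) meet the beam's −x bottom edge, the right legs (their mirror images, tilting toward −x) meet its +x bottom edge — so the leg tops tuck under the beam, the beam's underside is 672 mm above the floor, and the feet are 503 mm apart outside-to-outside with the beam centred between them. The two leg pairs are set in 63 mm from either end of the beam.


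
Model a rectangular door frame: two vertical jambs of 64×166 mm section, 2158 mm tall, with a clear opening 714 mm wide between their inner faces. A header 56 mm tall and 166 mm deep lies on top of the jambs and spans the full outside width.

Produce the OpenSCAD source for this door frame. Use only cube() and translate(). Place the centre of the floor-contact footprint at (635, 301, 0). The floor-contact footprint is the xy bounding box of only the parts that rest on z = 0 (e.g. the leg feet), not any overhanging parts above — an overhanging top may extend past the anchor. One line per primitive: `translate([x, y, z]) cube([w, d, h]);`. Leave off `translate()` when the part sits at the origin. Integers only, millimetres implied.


translate([214, 218, 0]) cube([64, 166, 2158]);
translate([992, 218, 0]) cube([64, 166, 2158]);
translate([214, 218, 2158]) cube([842, 166, 56]);


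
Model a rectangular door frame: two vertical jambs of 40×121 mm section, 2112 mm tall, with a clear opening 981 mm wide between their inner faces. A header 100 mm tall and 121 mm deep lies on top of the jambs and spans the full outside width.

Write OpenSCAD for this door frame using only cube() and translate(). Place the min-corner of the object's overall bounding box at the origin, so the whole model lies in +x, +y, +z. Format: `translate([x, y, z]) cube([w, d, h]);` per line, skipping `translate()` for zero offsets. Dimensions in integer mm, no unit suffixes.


cube([40, 121, 2112]);
translate([1021, 0, 0]) cube([40, 121, 2112]);
translate([0, 0, 2112]) cube([1061, 121, 100]);


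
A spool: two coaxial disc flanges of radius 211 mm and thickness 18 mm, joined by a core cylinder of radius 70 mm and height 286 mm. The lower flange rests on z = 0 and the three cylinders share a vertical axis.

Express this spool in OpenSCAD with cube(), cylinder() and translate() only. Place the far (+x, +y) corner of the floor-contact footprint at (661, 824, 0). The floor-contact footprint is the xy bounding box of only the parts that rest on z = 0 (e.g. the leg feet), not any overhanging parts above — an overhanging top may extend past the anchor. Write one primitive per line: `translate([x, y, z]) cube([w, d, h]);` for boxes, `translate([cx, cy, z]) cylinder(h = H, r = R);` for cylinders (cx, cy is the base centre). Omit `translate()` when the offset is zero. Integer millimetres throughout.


translate([450, 613, 0]) cylinder(h = 18, r = 211);
translate([450, 613, 18]) cylinder(h = 286, r = 70);
translate([450, 613, 304]) cylinder(h = 18, r = 211);


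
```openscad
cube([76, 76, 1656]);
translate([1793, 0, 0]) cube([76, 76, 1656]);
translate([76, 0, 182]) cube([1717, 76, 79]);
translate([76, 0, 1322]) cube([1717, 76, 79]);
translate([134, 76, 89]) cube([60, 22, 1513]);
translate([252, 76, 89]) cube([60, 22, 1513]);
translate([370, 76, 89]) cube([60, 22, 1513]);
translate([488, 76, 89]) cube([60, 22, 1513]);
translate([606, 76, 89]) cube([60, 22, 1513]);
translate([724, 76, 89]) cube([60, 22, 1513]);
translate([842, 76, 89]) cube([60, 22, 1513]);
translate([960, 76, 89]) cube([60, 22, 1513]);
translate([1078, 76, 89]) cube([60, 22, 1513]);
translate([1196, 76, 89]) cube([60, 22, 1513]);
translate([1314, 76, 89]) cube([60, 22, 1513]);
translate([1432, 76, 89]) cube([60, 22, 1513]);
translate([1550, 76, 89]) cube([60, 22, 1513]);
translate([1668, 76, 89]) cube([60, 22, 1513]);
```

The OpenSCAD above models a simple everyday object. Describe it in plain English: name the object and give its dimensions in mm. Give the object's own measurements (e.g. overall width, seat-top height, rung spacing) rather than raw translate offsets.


A fence section. Two 76×76 mm posts, 1656 mm tall, stand on the floor with a clear span of 1717 mm between their inner faces. Two horizontal rails of 76×79 mm section span the gap between the posts with their undersides at z = 182 mm and z = 1322 mm, flush with the posts' −y face. 14 pickets, each 60 mm wide, 22 mm thick and 1513 mm tall, are fixed to the +y face of the rails with their bottoms at z = 89 mm, spaced across the span with a 58 mm gap after the −x post and between neighbouring pickets, with 65 mm left before the +x post.


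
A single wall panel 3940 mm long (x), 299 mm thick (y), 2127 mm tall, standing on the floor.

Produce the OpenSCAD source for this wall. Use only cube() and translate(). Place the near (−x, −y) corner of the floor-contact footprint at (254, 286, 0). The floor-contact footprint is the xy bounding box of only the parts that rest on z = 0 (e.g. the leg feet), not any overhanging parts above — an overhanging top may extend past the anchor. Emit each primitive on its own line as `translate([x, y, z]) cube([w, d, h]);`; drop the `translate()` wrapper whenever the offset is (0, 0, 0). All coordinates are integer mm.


translate([254, 286, 0]) cube([3940, 299, 2127]);


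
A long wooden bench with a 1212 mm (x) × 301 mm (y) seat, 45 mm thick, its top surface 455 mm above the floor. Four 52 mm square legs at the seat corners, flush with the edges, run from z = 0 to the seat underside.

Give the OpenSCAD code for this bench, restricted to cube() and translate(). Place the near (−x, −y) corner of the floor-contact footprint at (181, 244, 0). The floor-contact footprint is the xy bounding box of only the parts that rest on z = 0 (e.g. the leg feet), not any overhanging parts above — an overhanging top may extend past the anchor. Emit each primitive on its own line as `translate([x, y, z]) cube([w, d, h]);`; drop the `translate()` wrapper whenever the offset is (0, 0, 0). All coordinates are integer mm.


translate([181, 244, 410]) cube([1212, 301, 45]);
translate([181, 244, 0]) cube([52, 52, 410]);
translate([181, 493, 0]) cube([52, 52, 410]);
translate([1341, 244, 0]) cube([52, 52, 410]);
translate([1341, 493, 0]) cube([52, 52, 410]);


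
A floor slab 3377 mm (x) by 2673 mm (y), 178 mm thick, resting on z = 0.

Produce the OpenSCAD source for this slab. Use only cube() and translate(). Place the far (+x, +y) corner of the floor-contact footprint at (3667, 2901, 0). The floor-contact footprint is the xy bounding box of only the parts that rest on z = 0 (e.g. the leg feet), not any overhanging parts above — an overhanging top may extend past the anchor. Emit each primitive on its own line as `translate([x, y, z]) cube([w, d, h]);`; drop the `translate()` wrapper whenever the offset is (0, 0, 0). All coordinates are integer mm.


translate([290, 228, 0]) cube([3377, 2673, 178]);


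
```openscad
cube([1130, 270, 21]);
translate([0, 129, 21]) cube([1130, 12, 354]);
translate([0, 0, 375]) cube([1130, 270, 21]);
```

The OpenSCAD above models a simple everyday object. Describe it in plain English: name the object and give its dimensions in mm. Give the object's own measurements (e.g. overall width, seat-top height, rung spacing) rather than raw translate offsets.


An I-beam lying along x, 1130 mm long. Overall section height 396 mm. Two flanges 270 mm wide (y) and 21 mm thick, one on the floor and one at the top; a web 12 mm thick runs between them, centred on the flange width.


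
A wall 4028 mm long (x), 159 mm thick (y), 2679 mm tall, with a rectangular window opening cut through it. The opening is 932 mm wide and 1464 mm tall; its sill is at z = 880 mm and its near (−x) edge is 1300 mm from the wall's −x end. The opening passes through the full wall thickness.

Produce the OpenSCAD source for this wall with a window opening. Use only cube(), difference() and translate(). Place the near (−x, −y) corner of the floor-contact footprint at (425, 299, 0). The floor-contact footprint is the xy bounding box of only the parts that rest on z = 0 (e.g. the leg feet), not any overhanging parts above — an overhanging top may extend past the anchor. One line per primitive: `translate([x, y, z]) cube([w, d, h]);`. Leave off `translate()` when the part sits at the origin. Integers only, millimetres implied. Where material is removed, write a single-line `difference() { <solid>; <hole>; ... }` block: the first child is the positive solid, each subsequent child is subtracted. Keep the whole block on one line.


difference() { translate([425, 299, 0]) cube([4028, 159, 2679]); translate([1725, 299, 880]) cube([932, 159, 1464]); }


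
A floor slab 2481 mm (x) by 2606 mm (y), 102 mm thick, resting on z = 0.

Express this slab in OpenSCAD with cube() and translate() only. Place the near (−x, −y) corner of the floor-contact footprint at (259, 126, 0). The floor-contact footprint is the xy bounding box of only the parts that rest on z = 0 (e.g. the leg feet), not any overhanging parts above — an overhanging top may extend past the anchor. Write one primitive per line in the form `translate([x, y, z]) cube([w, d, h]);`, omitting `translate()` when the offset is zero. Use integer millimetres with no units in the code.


translate([259, 126, 0]) cube([2481, 2606, 102]);


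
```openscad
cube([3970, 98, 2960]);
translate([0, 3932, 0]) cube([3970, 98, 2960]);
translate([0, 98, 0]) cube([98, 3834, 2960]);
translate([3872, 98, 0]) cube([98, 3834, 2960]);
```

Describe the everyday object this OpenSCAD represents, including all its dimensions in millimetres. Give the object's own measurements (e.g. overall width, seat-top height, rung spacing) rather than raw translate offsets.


The wall frame of a small rectangular building: four walls, each 2960 mm tall and 98 mm thick, enclosing a footprint 3970 mm (x) by 4030 mm (y) outside-to-outside, with no floor or roof. The front and back walls (the −y and +y sides) span the full width; the two side walls fit between them.


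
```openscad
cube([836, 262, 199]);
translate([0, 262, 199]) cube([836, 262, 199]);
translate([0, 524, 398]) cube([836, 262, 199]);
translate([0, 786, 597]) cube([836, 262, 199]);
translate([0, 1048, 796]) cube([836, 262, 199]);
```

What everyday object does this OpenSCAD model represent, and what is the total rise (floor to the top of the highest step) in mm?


A staircase. The total rise is 995 mm.

5 identical blocks, each offset up and back from the previous — a staircase. Each step is 199 mm tall and there are 5 of them, so the total rise is 5 × 199 = 995 mm.


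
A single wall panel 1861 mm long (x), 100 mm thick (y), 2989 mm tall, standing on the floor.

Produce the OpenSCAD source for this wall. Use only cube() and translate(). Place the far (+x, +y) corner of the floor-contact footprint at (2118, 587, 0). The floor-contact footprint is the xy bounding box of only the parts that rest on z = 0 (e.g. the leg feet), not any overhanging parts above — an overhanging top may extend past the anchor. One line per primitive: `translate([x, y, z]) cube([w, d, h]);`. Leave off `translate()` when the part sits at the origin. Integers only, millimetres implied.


translate([257, 487, 0]) cube([1861, 100, 2989]);


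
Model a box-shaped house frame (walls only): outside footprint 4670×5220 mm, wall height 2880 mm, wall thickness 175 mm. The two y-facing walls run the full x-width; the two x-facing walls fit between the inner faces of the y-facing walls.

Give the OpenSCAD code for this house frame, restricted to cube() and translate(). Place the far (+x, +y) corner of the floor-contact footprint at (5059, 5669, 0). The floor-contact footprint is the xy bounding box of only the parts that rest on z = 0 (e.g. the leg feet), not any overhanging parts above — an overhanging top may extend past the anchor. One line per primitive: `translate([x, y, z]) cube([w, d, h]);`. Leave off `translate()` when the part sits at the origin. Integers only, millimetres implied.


translate([389, 449, 0]) cube([4670, 175, 2880]);
translate([389, 5494, 0]) cube([4670, 175, 2880]);
translate([389, 624, 0]) cube([175, 4870, 2880]);
translate([4884, 624, 0]) cube([175, 4870, 2880]);


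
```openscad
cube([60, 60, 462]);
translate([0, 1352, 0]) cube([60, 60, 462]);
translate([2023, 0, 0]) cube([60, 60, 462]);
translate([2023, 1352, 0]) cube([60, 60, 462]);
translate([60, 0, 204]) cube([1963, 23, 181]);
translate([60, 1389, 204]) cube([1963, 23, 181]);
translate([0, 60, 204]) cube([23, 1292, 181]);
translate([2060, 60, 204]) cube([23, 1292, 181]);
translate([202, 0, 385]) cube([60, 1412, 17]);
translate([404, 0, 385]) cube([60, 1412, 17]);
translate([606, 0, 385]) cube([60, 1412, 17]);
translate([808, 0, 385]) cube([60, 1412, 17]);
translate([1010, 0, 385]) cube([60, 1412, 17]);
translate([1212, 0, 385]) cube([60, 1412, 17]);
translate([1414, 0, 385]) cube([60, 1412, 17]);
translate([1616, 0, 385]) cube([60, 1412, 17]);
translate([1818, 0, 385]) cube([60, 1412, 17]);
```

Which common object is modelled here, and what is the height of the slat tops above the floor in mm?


A bed frame. The slat-top height is 402 mm.

Four posts, four rails, and a row of slats — a bed frame. Slats sit on the rails at z = 204 + 181 = 385; with slat thickness 17, the top is 402 mm.


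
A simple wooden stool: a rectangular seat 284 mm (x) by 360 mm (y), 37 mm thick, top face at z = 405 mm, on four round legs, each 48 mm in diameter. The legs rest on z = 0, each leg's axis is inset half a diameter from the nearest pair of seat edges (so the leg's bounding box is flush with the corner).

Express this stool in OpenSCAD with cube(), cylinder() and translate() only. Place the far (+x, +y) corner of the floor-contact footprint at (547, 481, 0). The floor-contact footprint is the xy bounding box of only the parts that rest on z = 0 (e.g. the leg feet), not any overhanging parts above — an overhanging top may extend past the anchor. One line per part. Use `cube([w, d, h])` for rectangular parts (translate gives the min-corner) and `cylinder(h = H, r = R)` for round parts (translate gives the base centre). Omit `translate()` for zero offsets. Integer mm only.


// leg_h = 405 - 37 = 368
translate([263, 121, 368]) cube([284, 360, 37]);
translate([287, 145, 0]) cylinder(h = 368, r = 24);
translate([523, 145, 0]) cylinder(h = 368, r = 24);
translate([287, 457, 0]) cylinder(h = 368, r = 24);
translate([523, 457, 0]) cylinder(h = 368, r = 24);


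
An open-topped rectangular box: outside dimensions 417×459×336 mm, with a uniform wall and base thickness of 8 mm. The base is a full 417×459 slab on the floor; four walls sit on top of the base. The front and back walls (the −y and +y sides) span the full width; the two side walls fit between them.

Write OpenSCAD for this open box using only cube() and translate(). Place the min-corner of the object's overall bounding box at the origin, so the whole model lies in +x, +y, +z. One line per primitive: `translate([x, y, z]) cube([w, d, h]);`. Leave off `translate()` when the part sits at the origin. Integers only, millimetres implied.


cube([417, 459, 8]);
translate([0, 0, 8]) cube([417, 8, 328]);
translate([0, 451, 8]) cube([417, 8, 328]);
translate([0, 8, 8]) cube([8, 443, 328]);
translate([409, 8, 8]) cube([8, 443, 328]);


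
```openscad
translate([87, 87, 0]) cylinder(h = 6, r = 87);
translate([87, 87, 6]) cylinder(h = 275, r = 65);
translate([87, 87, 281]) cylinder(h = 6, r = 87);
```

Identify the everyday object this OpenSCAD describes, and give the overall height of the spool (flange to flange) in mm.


A spool. The overall height is 287 mm.

Three coaxial cylinders, large–small–large — a spool. Two 6 mm flanges and a 275 mm core give 6 + 275 + 6 = 287 mm.


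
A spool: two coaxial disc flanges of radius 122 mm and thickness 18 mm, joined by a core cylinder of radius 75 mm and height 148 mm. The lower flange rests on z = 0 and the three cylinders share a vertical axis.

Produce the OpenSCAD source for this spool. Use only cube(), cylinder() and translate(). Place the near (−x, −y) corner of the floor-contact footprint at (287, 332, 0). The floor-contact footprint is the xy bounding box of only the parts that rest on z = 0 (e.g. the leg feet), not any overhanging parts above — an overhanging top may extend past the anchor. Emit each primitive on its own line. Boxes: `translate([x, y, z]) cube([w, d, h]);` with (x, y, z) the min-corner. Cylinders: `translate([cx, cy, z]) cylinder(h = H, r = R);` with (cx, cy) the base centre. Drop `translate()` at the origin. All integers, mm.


translate([409, 454, 0]) cylinder(h = 18, r = 122);
translate([409, 454, 18]) cylinder(h = 148, r = 75);
translate([409, 454, 166]) cylinder(h = 18, r = 122);


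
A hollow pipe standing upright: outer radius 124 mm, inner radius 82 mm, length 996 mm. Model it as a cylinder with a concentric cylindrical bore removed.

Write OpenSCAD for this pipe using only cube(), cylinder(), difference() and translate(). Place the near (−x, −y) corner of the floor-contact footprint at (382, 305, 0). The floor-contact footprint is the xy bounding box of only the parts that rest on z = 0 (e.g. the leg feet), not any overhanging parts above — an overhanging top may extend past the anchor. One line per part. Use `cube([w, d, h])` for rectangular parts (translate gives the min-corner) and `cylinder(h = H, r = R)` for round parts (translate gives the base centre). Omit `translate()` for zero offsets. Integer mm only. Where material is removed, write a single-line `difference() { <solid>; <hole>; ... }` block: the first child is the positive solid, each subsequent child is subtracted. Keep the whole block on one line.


difference() { translate([506, 429, 0]) cylinder(h = 996, r = 124); translate([506, 429, 0]) cylinder(h = 996, r = 82); }


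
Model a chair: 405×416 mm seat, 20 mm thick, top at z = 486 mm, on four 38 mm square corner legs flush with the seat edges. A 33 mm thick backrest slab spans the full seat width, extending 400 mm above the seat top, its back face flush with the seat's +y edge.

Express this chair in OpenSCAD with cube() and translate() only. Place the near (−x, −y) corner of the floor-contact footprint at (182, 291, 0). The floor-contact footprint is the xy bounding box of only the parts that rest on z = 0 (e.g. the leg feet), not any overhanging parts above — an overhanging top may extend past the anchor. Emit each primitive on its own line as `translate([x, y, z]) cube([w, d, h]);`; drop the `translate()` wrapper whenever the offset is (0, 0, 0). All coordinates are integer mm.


translate([182, 291, 466]) cube([405, 416, 20]);
translate([182, 291, 0]) cube([38, 38, 466]);
translate([549, 291, 0]) cube([38, 38, 466]);
translate([182, 669, 0]) cube([38, 38, 466]);
translate([549, 669, 0]) cube([38, 38, 466]);
translate([182, 674, 486]) cube([405, 33, 400]);


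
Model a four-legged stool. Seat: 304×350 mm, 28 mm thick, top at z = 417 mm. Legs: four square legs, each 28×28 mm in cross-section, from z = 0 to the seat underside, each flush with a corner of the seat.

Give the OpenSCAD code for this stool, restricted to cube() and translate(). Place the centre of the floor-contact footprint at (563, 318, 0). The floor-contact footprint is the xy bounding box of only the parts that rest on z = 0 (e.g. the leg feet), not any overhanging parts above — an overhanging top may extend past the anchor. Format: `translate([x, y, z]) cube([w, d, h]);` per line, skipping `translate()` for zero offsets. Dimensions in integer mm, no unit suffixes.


// leg_h = 417 - 28 = 389
translate([411, 143, 389]) cube([304, 350, 28]);
translate([411, 143, 0]) cube([28, 28, 389]);
translate([687, 143, 0]) cube([28, 28, 389]);
translate([411, 465, 0]) cube([28, 28, 389]);
translate([687, 465, 0]) cube([28, 28, 389]);


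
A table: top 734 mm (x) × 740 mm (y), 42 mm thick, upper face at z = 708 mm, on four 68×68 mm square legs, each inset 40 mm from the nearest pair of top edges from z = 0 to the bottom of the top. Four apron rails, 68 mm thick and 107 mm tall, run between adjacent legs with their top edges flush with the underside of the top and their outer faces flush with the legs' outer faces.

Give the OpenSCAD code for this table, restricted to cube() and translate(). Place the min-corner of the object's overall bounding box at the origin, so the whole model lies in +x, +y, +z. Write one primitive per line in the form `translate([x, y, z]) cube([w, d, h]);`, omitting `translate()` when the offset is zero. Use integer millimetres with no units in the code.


translate([0, 0, 666]) cube([734, 740, 42]);
translate([40, 40, 0]) cube([68, 68, 666]);
translate([626, 40, 0]) cube([68, 68, 666]);
translate([40, 632, 0]) cube([68, 68, 666]);
translate([626, 632, 0]) cube([68, 68, 666]);
translate([108, 40, 559]) cube([518, 68, 107]);
translate([108, 632, 559]) cube([518, 68, 107]);
translate([40, 108, 559]) cube([68, 524, 107]);
translate([626, 108, 559]) cube([68, 524, 107]);


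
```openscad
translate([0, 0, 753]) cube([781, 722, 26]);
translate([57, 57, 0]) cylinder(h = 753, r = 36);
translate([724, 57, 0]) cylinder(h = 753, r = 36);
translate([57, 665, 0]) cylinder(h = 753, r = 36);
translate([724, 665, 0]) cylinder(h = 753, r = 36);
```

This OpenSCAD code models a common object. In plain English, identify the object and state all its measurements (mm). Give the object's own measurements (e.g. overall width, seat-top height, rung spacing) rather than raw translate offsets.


A table: top 781 mm (x) × 722 mm (y), 26 mm thick, upper face at z = 779 mm, on four round legs of 72 mm diameter, each leg's bounding box inset 21 mm from the nearest pair of top edges from z = 0 to the bottom of the top.


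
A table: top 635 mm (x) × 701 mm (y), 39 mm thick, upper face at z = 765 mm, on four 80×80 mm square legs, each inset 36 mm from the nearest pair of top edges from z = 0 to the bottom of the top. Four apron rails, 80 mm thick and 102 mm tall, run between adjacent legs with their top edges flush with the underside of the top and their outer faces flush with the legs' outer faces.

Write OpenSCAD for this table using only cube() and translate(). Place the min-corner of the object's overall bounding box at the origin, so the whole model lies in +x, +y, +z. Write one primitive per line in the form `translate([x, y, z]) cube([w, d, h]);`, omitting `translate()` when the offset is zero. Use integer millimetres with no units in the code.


translate([0, 0, 726]) cube([635, 701, 39]);
translate([36, 36, 0]) cube([80, 80, 726]);
translate([519, 36, 0]) cube([80, 80, 726]);
translate([36, 585, 0]) cube([80, 80, 726]);
translate([519, 585, 0]) cube([80, 80, 726]);
translate([116, 36, 624]) cube([403, 80, 102]);
translate([116, 585, 624]) cube([403, 80, 102]);
translate([36, 116, 624]) cube([80, 469, 102]);
translate([519, 116, 624]) cube([80, 469, 102]);


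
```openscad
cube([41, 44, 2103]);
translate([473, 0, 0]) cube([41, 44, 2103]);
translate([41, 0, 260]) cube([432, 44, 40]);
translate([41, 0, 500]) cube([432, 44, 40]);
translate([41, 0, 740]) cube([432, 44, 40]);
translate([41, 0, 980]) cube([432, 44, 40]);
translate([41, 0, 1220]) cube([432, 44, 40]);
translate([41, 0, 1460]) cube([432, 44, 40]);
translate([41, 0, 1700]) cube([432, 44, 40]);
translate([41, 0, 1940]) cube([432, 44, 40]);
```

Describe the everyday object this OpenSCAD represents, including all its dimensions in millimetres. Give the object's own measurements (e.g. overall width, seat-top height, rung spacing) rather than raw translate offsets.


A straight ladder. Two 41×44 mm vertical rails, 2103 mm tall, stand 514 mm apart (outside-to-outside) with their front faces coplanar on the −y side. 8 rungs, each 44 mm deep and 40 mm tall, span between the inner faces of the rails, front faces flush with the rails. The lowest rung's underside is at z = 260 mm and rungs are spaced 240 mm apart (underside to underside).


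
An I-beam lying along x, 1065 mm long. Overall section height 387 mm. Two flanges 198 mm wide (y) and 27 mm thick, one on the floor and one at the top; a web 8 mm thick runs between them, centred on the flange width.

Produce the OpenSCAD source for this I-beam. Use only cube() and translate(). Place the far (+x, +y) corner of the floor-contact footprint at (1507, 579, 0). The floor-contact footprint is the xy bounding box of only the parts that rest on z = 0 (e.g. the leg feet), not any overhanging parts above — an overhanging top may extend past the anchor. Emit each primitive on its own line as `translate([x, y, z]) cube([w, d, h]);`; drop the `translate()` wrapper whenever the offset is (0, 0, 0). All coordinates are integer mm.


translate([442, 381, 0]) cube([1065, 198, 27]);
translate([442, 476, 27]) cube([1065, 8, 333]);
translate([442, 381, 360]) cube([1065, 198, 27]);


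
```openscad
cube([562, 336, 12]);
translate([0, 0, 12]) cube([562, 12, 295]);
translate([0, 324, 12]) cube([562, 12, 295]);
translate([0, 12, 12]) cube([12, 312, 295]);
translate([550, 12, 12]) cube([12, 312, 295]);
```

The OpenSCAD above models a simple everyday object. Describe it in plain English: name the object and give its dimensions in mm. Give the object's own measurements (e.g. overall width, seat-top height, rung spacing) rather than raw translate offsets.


An open-topped rectangular box: outside dimensions 562×336×307 mm, with a uniform wall and base thickness of 12 mm. The base is a full 562×336 slab on the floor; four walls sit on top of the base. The front and back walls (the −y and +y sides) span the full width; the two side walls fit between them.


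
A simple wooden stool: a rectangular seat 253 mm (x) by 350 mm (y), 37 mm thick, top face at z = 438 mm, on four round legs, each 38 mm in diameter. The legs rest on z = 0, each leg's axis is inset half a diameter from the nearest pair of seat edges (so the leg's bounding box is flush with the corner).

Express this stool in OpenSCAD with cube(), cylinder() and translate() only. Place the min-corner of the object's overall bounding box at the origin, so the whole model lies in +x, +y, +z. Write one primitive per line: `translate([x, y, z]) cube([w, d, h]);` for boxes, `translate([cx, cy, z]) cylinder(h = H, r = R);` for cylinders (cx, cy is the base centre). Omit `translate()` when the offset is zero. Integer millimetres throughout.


translate([0, 0, 401]) cube([253, 350, 37]);
translate([19, 19, 0]) cylinder(h = 401, r = 19);
translate([234, 19, 0]) cylinder(h = 401, r = 19);
translate([19, 331, 0]) cylinder(h = 401, r = 19);
translate([234, 331, 0]) cylinder(h = 401, r = 19);


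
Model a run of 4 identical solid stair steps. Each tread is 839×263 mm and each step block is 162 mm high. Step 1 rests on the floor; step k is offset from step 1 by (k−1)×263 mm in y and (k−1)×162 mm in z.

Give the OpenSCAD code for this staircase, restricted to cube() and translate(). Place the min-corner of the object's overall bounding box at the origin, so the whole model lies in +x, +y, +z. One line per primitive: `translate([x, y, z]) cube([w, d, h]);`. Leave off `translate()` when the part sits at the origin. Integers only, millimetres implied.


cube([839, 263, 162]);
translate([0, 263, 162]) cube([839, 263, 162]);
translate([0, 526, 324]) cube([839, 263, 162]);
translate([0, 789, 486]) cube([839, 263, 162]);


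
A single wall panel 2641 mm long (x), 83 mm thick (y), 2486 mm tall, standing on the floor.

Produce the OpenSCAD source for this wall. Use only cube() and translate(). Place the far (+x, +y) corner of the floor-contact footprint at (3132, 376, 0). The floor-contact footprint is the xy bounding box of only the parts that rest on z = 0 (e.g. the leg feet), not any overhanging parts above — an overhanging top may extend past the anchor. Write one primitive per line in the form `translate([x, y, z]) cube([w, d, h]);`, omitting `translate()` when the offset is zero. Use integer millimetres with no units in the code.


translate([491, 293, 0]) cube([2641, 83, 2486]);


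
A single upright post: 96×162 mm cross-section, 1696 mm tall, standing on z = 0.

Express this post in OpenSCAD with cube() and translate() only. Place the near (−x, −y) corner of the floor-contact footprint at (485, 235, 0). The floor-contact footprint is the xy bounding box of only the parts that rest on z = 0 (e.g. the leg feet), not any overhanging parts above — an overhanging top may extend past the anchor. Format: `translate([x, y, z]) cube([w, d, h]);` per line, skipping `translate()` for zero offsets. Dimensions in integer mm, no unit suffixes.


translate([485, 235, 0]) cube([96, 162, 1696]);


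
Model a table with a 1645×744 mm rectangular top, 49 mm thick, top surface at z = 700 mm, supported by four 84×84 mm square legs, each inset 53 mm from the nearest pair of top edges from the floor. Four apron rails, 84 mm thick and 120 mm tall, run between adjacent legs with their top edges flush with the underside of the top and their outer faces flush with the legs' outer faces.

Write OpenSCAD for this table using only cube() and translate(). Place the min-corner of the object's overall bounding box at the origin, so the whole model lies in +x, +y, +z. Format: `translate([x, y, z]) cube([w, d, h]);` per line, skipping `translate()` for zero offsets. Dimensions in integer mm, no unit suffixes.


translate([0, 0, 651]) cube([1645, 744, 49]);
translate([53, 53, 0]) cube([84, 84, 651]);
translate([1508, 53, 0]) cube([84, 84, 651]);
translate([53, 607, 0]) cube([84, 84, 651]);
translate([1508, 607, 0]) cube([84, 84, 651]);
translate([137, 53, 531]) cube([1371, 84, 120]);
translate([137, 607, 531]) cube([1371, 84, 120]);
translate([53, 137, 531]) cube([84, 470, 120]);
translate([1508, 137, 531]) cube([84, 470, 120]);


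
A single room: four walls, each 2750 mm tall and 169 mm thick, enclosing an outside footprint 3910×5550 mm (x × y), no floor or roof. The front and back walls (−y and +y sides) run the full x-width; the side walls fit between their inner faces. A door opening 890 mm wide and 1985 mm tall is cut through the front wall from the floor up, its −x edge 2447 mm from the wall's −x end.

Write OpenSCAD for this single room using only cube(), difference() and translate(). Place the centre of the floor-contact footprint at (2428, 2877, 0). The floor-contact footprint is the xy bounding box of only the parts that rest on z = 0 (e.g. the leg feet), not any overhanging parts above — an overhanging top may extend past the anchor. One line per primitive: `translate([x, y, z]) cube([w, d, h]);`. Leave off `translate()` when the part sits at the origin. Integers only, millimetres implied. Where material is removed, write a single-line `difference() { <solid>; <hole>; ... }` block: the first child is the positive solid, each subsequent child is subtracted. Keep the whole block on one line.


difference() { translate([473, 102, 0]) cube([3910, 169, 2750]); translate([2920, 102, 0]) cube([890, 169, 1985]); }
translate([473, 5483, 0]) cube([3910, 169, 2750]);
translate([473, 271, 0]) cube([169, 5212, 2750]);
translate([4214, 271, 0]) cube([169, 5212, 2750]);


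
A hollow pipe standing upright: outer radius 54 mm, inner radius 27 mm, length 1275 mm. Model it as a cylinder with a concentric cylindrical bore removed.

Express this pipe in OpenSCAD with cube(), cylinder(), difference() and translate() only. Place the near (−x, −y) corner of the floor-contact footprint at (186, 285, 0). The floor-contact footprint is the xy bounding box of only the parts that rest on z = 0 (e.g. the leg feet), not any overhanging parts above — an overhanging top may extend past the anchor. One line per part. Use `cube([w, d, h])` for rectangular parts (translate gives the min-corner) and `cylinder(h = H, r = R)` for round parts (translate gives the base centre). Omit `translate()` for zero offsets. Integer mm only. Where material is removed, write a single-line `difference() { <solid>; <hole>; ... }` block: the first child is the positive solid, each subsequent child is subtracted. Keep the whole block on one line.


difference() { translate([240, 339, 0]) cylinder(h = 1275, r = 54); translate([240, 339, 0]) cylinder(h = 1275, r = 27); }


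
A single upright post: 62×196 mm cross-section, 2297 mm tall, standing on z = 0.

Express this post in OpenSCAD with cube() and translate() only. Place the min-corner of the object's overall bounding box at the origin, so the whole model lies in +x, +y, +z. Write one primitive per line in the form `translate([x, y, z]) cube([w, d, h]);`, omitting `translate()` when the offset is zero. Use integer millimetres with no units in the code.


cube([62, 196, 2297]);


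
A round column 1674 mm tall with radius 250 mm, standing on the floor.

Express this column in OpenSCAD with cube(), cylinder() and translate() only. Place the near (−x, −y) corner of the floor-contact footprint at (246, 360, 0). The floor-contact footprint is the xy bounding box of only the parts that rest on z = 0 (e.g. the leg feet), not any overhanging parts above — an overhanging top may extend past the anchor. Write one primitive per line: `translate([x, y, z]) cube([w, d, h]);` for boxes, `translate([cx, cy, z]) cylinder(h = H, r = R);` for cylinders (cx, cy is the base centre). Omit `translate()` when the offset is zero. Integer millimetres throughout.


translate([496, 610, 0]) cylinder(h = 1674, r = 250);


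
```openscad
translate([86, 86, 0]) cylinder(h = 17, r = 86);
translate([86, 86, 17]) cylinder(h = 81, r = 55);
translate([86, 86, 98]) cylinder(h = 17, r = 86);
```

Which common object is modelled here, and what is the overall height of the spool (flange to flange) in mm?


A spool. The overall height is 115 mm.

Three coaxial cylinders, large–small–large — a spool. Two 17 mm flanges and a 81 mm core give 17 + 81 + 17 = 115 mm.


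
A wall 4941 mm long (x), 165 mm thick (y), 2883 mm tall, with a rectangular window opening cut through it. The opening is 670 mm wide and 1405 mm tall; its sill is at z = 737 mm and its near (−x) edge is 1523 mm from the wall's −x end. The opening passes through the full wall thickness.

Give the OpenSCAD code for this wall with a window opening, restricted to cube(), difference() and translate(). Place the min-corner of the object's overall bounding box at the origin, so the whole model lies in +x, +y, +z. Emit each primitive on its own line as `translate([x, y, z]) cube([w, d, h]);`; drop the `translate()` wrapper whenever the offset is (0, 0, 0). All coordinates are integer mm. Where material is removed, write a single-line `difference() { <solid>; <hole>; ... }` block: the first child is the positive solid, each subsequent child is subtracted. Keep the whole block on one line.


difference() { cube([4941, 165, 2883]); translate([1523, 0, 737]) cube([670, 165, 1405]); }
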